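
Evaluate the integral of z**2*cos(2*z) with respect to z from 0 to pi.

pi/2

Integrate by parts twice (u = z^2, dv = cos(2*z) dz).
An antiderivative is F(z) = z**2*sin(2*z)/2 + z*cos(2*z)/2 - sin(2*z)/4.
Then F(pi) - F(0) = (pi/2) - (0) = pi/2.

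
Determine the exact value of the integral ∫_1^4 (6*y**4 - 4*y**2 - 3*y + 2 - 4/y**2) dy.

By the power rule, an antiderivative is F(y) = 6*y**5/5 - 4*y**3/3 - 3*y**2/2 + 2*y + 4/y.
Then F(4) - F(1) = (16927/15) - (131/30) = 11241/10.

11241/10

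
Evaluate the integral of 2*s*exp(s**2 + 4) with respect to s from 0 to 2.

Let u = s**2 + 4, so du = 2*s ds. When s = 0, u = 4; when s = 2, u = 8.
The integral becomes ∫ exp(u) du from 4 to 8, with antiderivative exp(u).
Back in s: F(s) = exp(s**2 + 4).
Then F(2) - F(0) = (exp(8)) - (exp(4)) = -exp(4) + exp(8).

-exp(4) + exp(8)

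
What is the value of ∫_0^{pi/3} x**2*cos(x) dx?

Integrate by parts twice (u = x^2, dv = cos(x) dx).
An antiderivative is F(x) = x**2*sin(x) + 2*x*cos(x) - 2*sin(x).
Then F(pi/3) - F(0) = (-sqrt(3) + sqrt(3)*pi**2/18 + pi/3) - (0) = -sqrt(3) + sqrt(3)*pi**2/18 + pi/3.

-sqrt(3) + sqrt(3)*pi**2/18 + pi/3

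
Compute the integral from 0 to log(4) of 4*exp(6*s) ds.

Let u = exp(s), so du = exp(s) ds. When s = 0, u = 1; when s = log(4), u = 4.
The integral becomes 4·∫ u**5 du from 1 to 4, with antiderivative 2*u**6/3.
Back in s: F(s) = 2*exp(6*s)/3.
Then F(log(4)) - F(0) = (8192/3) - (2/3) = 2730.

2730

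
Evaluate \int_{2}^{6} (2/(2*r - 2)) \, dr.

log(5)

An antiderivative is F(r) = log(2*r - 2).
Then F(6) - F(2) = (log(10)) - (log(2)) = log(5).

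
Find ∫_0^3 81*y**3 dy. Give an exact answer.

6561/4

Let u = 3*y, so du = 3 dy. When y = 0, u = 0; when y = 3, u = 9.
The integral becomes ∫ u**3 du from 0 to 9, with antiderivative u**4/4.
Back in y: F(y) = 81*y**4/4.
Then F(3) - F(0) = (6561/4) - (0) = 6561/4.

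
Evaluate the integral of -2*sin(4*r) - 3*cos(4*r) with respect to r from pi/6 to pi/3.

3*sqrt(3)/4

An antiderivative is F(r) = -3*sin(4*r)/4 + cos(4*r)/2.
Then F(pi/3) - F(pi/6) = (-1/4 + 3*sqrt(3)/8) - (-3*sqrt(3)/8 - 1/4) = 3*sqrt(3)/4.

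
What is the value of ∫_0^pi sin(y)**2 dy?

pi/2

Use the identity sin^2(y) = (1 - cos(2*y))/2.
An antiderivative is F(y) = y/2 - sin(2*y)/4.
Then F(pi) - F(0) = (pi/2) - (0) = pi/2.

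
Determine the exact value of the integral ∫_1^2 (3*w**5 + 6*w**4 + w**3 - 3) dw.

1389/20

By the power rule, an antiderivative is F(w) = w**6/2 + 6*w**5/5 + w**4/4 - 3*w.
Then F(2) - F(1) = (342/5) - (-21/20) = 1389/20.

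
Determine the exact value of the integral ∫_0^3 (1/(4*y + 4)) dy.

log(2)/2

An antiderivative is F(y) = log(4*y + 4)/4.
Then F(3) - F(0) = (log(2)) - (log(2)/2) = log(2)/2.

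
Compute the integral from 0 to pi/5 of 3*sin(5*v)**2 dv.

Use the identity sin^2(5*v) = (1 - cos(10*v))/2.
An antiderivative is F(v) = 3*v/2 - 3*sin(10*v)/20.
Then F(pi/5) - F(0) = (3*pi/10) - (0) = 3*pi/10.

3*pi/10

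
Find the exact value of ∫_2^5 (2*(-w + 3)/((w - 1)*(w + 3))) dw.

Factor the denominator: w**2 + 2*w - 3 = (w + 3)(w - 1).
Partial fractions: 2*(-w + 3)/((w - 1)*(w + 3)) = -3/(w + 3) + 1/(w - 1).
An antiderivative is F(w) = log(w - 1) - 3*log(w + 3).
Then F(5) - F(2) = (-7*log(2)) - (-3*log(5)) = -7*log(2) + 3*log(5).

-7*log(2) + 3*log(5)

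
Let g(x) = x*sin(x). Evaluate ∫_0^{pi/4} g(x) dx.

sqrt(2)*(4 - pi)/8

Integrate by parts once (u = x, dv = sin(x) dx).
An antiderivative is F(x) = -x*cos(x) + sin(x).
Then F(pi/4) - F(0) = (sqrt(2)*(4 - pi)/8) - (0) = sqrt(2)*(4 - pi)/8.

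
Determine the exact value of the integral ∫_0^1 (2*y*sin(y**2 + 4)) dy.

Let u = y**2 + 4, so du = 2*y dy. When y = 0, u = 4; when y = 1, u = 5.
The integral becomes ∫ sin(u) du from 4 to 5, with antiderivative -cos(u).
Back in y: F(y) = -cos(y**2 + 4).
Then F(1) - F(0) = (-cos(5)) - (-cos(4)) = cos(4) - cos(5).

cos(4) - cos(5)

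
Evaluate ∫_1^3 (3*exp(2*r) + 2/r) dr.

An antiderivative is F(r) = 3*exp(2*r)/2 + 2*log(r).
Then F(3) - F(1) = (log(9) + 3*exp(6)/2) - (3*exp(2)/2) = -3*exp(2)/2 + log(9) + 3*exp(6)/2.

-3*exp(2)/2 + log(9) + 3*exp(6)/2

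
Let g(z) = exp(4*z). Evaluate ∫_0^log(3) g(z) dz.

20

Let u = exp(z), so du = exp(z) dz. When z = 0, u = 1; when z = log(3), u = 3.
The integral becomes ∫ u**3 du from 1 to 3, with antiderivative u**4/4.
Back in z: F(z) = exp(4*z)/4.
Then F(log(3)) - F(0) = (81/4) - (1/4) = 20.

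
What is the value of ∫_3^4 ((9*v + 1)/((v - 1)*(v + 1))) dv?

Factor the denominator: v**2 - 1 = (v + 1)(v - 1).
Partial fractions: (9*v + 1)/((v - 1)*(v + 1)) = 4/(v + 1) + 5/(v - 1).
An antiderivative is F(v) = 5*log(v - 1) + 4*log(v + 1).
Then F(4) - F(3) = (5*log(3) + 4*log(5)) - (13*log(2)) = -13*log(2) + 5*log(3) + 4*log(5).

-13*log(2) + 5*log(3) + 4*log(5)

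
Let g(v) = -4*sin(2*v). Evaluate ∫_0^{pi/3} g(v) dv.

An antiderivative is F(v) = 2*cos(2*v).
Then F(pi/3) - F(0) = (-1) - (2) = -3.

-3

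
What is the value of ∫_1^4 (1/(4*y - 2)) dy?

log(7)/4

An antiderivative is F(y) = log(4*y - 2)/4.
Then F(4) - F(1) = (log(14)/4) - (log(2)/4) = log(7)/4.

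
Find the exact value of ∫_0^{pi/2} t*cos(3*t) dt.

-pi/6 - 1/9

Integrate by parts once (u = t, dv = cos(3*t) dt).
An antiderivative is F(t) = t*sin(3*t)/3 + cos(3*t)/9.
Then F(pi/2) - F(0) = (-pi/6) - (1/9) = -pi/6 - 1/9.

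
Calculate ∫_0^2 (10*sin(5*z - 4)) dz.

Let u = 5*z - 4, so du = 5 dz. When z = 0, u = -4; when z = 2, u = 6.
The integral becomes 2·∫ sin(u) du from -4 to 6, with antiderivative -2*cos(u).
Back in z: F(z) = -2*cos(5*z - 4).
Then F(2) - F(0) = (-2*cos(6)) - (-2*cos(4)) = -2*cos(6) + 2*cos(4).

-2*cos(6) + 2*cos(4)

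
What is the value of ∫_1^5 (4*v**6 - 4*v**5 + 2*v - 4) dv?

By the power rule, an antiderivative is F(v) = 4*v**7/7 - 2*v**6/3 + v**2 - 4*v.
Then F(5) - F(1) = (718855/21) - (-65/21) = 239640/7.

239640/7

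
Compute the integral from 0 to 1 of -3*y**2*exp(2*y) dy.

Integrate by parts twice (u = y^2, dv = -3*exp(2*y) dy).
An antiderivative is F(y) = (-6*y**2 + 6*y - 3)*exp(2*y)/4.
Then F(1) - F(0) = (-3*exp(2)/4) - (-3/4) = 3/4 - 3*exp(2)/4.

3/4 - 3*exp(2)/4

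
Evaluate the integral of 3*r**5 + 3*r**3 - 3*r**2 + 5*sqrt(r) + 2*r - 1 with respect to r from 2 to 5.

By the power rule, an antiderivative is F(r) = r**6/2 + 3*r**4/4 + 10*r**(3/2)/3 - r**3 + r**2 - r.
Then F(5) - F(2) = (50*sqrt(5)/3 + 32705/4) - (20*sqrt(2)/3 + 38) = -20*sqrt(2)/3 + 50*sqrt(5)/3 + 32553/4.

-20*sqrt(2)/3 + 50*sqrt(5)/3 + 32553/4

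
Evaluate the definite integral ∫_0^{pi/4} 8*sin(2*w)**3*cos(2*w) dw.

1

Let u = sin(2*w), so du = 2*cos(2*w) dw. When w = 0, u = 0; when w = pi/4, u = 1.
The integral becomes 4·∫ u**3 du from 0 to 1, with antiderivative u**4.
Back in w: F(w) = sin(2*w)**4.
Then F(pi/4) - F(0) = (1) - (0) = 1.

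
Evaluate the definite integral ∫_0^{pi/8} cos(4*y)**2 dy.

Use the identity cos^2(4*y) = (1 + cos(8*y))/2.
An antiderivative is F(y) = y/2 + sin(8*y)/16.
Then F(pi/8) - F(0) = (pi/16) - (0) = pi/16.

pi/16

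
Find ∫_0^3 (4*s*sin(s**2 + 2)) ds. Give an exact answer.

2*cos(2) - 2*cos(11)

Let u = s**2 + 2, so du = 2*s ds. When s = 0, u = 2; when s = 3, u = 11.
The integral becomes 2·∫ sin(u) du from 2 to 11, with antiderivative -2*cos(u).
Back in s: F(s) = -2*cos(s**2 + 2).
Then F(3) - F(0) = (-2*cos(11)) - (-2*cos(2)) = 2*cos(2) - 2*cos(11).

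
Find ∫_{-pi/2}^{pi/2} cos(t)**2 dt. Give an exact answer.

Use the identity cos^2(t) = (1 + cos(2*t))/2.
An antiderivative is F(t) = t/2 + sin(2*t)/4.
Then F(pi/2) - F(-pi/2) = (pi/4) - (-pi/4) = pi/2.

pi/2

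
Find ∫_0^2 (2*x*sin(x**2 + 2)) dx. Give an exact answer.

-cos(6) + cos(2)

Let u = x**2 + 2, so du = 2*x dx. When x = 0, u = 2; when x = 2, u = 6.
The integral becomes ∫ sin(u) du from 2 to 6, with antiderivative -cos(u).
Back in x: F(x) = -cos(x**2 + 2).
Then F(2) - F(0) = (-cos(6)) - (-cos(2)) = -cos(6) + cos(2).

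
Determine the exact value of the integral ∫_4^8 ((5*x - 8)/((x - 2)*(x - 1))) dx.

Factor the denominator: x**2 - 3*x + 2 = (x - 1)(x - 2).
Partial fractions: (5*x - 8)/((x - 2)*(x - 1)) = 3/(x - 1) + 2/(x - 2).
An antiderivative is F(x) = 2*log(x - 2) + 3*log(x - 1).
Then F(8) - F(4) = (2*log(2) + 2*log(3) + 3*log(7)) - (2*log(2) + 3*log(3)) = -log(3) + 3*log(7).

-log(3) + 3*log(7)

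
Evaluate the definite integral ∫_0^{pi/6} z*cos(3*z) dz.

-1/9 + pi/18

Integrate by parts once (u = z, dv = cos(3*z) dz).
An antiderivative is F(z) = z*sin(3*z)/3 + cos(3*z)/9.
Then F(pi/6) - F(0) = (pi/18) - (1/9) = -1/9 + pi/18.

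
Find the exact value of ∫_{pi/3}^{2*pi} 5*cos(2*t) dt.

-5*sqrt(3)/4

An antiderivative is F(t) = 5*sin(2*t)/2.
Then F(2*pi) - F(pi/3) = (0) - (5*sqrt(3)/4) = -5*sqrt(3)/4.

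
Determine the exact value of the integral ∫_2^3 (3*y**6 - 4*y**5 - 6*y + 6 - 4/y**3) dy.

54157/126

By the power rule, an antiderivative is F(y) = 3*y**7/7 - 2*y**6/3 - 3*y**2 + 6*y + 2/y**2.
Then F(3) - F(2) = (27878/63) - (533/42) = 54157/126.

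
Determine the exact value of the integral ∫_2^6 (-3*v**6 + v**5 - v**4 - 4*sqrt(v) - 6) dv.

By the power rule, an antiderivative is F(v) = -3*v**7/7 + v**6/6 - v**5/5 - 8*v**(3/2)/3 - 6*v.
Then F(6) - F(2) = (-3982572/35 - 16*sqrt(6)) - (-6572/105 - 16*sqrt(2)/3) = -11941144/105 - 16*sqrt(6) + 16*sqrt(2)/3.

-11941144/105 - 16*sqrt(6) + 16*sqrt(2)/3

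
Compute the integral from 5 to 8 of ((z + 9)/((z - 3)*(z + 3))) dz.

Factor the denominator: z**2 - 9 = (z + 3)(z - 3).
Partial fractions: (z + 9)/((z - 3)*(z + 3)) = -1/(z + 3) + 2/(z - 3).
An antiderivative is F(z) = 2*log(z - 3) - log(z + 3).
Then F(8) - F(5) = (log(25/11)) - (-log(2)) = log(50/11).

log(50/11)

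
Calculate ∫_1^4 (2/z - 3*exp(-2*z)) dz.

An antiderivative is F(z) = 2*log(z) + 3*exp(-2*z)/2.
Then F(4) - F(1) = (3*exp(-8)/2 + 4*log(2)) - (3*exp(-2)/2) = -3*exp(-2)/2 + 3*exp(-8)/2 + 4*log(2).

-3*exp(-2)/2 + 3*exp(-8)/2 + 4*log(2)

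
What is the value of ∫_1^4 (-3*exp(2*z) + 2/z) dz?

An antiderivative is F(z) = -3*exp(2*z)/2 + 2*log(z).
Then F(4) - F(1) = (-3*exp(8)/2 + log(16)) - (-3*exp(2)/2) = -3*exp(8)/2 + log(16) + 3*exp(2)/2.

-3*exp(8)/2 + log(16) + 3*exp(2)/2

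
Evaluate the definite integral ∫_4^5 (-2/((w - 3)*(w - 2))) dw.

log(9/16)

Factor the denominator: w**2 - 5*w + 6 = (w - 2)(w - 3).
Partial fractions: -2/((w - 3)*(w - 2)) = 2/(w - 2) - 2/(w - 3).
An antiderivative is F(w) = -2*log(w - 3) + 2*log(w - 2).
Then F(5) - F(4) = (log(9/4)) - (log(4)) = log(9/16).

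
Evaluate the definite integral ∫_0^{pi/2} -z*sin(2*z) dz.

Integrate by parts once (u = z, dv = -sin(2*z) dz).
An antiderivative is F(z) = z*cos(2*z)/2 - sin(2*z)/4.
Then F(pi/2) - F(0) = (-pi/4) - (0) = -pi/4.

-pi/4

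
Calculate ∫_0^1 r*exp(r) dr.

Integrate by parts once (u = r, dv = exp(r) dr).
An antiderivative is F(r) = (r - 1)*exp(r).
Then F(1) - F(0) = (0) - (-1) = 1.

1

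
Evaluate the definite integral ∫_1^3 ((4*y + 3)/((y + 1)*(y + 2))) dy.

-5*log(3) - log(2) + 5*log(5)

Factor the denominator: y**2 + 3*y + 2 = (y + 2)(y + 1).
Partial fractions: (4*y + 3)/((y + 1)*(y + 2)) = 5/(y + 2) - 1/(y + 1).
An antiderivative is F(y) = -log(y + 1) + 5*log(y + 2).
Then F(3) - F(1) = (-2*log(2) + 5*log(5)) - (-log(2) + 5*log(3)) = -5*log(3) - log(2) + 5*log(5).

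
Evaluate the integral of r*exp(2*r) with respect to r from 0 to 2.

1/4 + 3*exp(4)/4

Integrate by parts once (u = r, dv = exp(2*r) dr).
An antiderivative is F(r) = (2*r - 1)*exp(2*r)/4.
Then F(2) - F(0) = (3*exp(4)/4) - (-1/4) = 1/4 + 3*exp(4)/4.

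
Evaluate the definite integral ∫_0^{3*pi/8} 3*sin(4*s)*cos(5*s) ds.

-4/3 + 5*sqrt(2 - sqrt(2))/6

Use the identity sin(4*s)cos(5*s) = [sin(9*s) + sin(-s)]/2.
An antiderivative is F(s) = 3*cos(s)/2 - cos(9*s)/6.
Then F(3*pi/8) - F(0) = (5*sqrt(2 - sqrt(2))/6) - (4/3) = -4/3 + 5*sqrt(2 - sqrt(2))/6.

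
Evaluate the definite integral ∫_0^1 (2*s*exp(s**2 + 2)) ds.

Let u = s**2 + 2, so du = 2*s ds. When s = 0, u = 2; when s = 1, u = 3.
The integral becomes ∫ exp(u) du from 2 to 3, with antiderivative exp(u).
Back in s: F(s) = exp(s**2 + 2).
Then F(1) - F(0) = (exp(3)) - (exp(2)) = -exp(2) + exp(3).

-exp(2) + exp(3)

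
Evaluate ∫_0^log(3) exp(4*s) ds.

20

Let u = exp(s), so du = exp(s) ds. When s = 0, u = 1; when s = log(3), u = 3.
The integral becomes ∫ u**3 du from 1 to 3, with antiderivative u**4/4.
Back in s: F(s) = exp(4*s)/4.
Then F(log(3)) - F(0) = (81/4) - (1/4) = 20.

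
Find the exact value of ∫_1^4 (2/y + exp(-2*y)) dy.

(-1 + exp(6) + 8*exp(8)*log(2))*exp(-8)/2

An antiderivative is F(y) = 2*log(y) - exp(-2*y)/2.
Then F(4) - F(1) = (-exp(-8)/2 + 4*log(2)) - (-exp(-2)/2) = (-1 + exp(6) + 8*exp(8)*log(2))*exp(-8)/2.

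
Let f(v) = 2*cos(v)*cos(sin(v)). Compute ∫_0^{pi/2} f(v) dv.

Let u = sin(v), so du = cos(v) dv. When v = 0, u = 0; when v = pi/2, u = 1.
The integral becomes 2·∫ cos(u) du from 0 to 1, with antiderivative 2*sin(u).
Back in v: F(v) = 2*sin(sin(v)).
Then F(pi/2) - F(0) = (2*sin(1)) - (0) = 2*sin(1).

2*sin(1)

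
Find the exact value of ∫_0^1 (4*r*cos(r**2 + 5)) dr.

2*sin(6) - 2*sin(5)

Let u = r**2 + 5, so du = 2*r dr. When r = 0, u = 5; when r = 1, u = 6.
The integral becomes 2·∫ cos(u) du from 5 to 6, with antiderivative 2*sin(u).
Back in r: F(r) = 2*sin(r**2 + 5).
Then F(1) - F(0) = (2*sin(6)) - (2*sin(5)) = 2*sin(6) - 2*sin(5).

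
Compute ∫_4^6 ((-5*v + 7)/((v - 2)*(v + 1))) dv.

Factor the denominator: v**2 - v - 2 = (v + 1)(v - 2).
Partial fractions: (-5*v + 7)/((v - 2)*(v + 1)) = -4/(v + 1) - 1/(v - 2).
An antiderivative is F(v) = -log(v - 2) - 4*log(v + 1).
Then F(6) - F(4) = (-4*log(7) - 2*log(2)) - (-4*log(5) - log(2)) = -4*log(7) - log(2) + 4*log(5).

-4*log(7) - log(2) + 4*log(5)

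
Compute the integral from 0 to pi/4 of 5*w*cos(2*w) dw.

Integrate by parts once (u = w, dv = 5*cos(2*w) dw).
An antiderivative is F(w) = 5*w*sin(2*w)/2 + 5*cos(2*w)/4.
Then F(pi/4) - F(0) = (5*pi/8) - (5/4) = -5/4 + 5*pi/8.

-5/4 + 5*pi/8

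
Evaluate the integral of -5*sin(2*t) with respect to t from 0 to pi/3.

-15/4

An antiderivative is F(t) = 5*cos(2*t)/2.
Then F(pi/3) - F(0) = (-5/4) - (5/2) = -15/4.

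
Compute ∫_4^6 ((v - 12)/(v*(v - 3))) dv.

log(3/16)

Factor the denominator: v**2 - 3*v = v(v - 3).
Partial fractions: (v - 12)/(v*(v - 3)) = 4/v - 3/(v - 3).
An antiderivative is F(v) = 4*log(v) - 3*log(v - 3).
Then F(6) - F(4) = (log(48)) - (8*log(2)) = log(3/16).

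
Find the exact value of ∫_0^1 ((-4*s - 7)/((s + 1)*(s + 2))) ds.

-log(12)

Factor the denominator: s**2 + 3*s + 2 = (s + 2)(s + 1).
Partial fractions: (-4*s - 7)/((s + 1)*(s + 2)) = -1/(s + 2) - 3/(s + 1).
An antiderivative is F(s) = -3*log(s + 1) - log(s + 2).
Then F(1) - F(0) = (-log(24)) - (-log(2)) = -log(12).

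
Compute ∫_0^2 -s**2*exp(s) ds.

Integrate by parts twice (u = s^2, dv = -exp(s) ds).
An antiderivative is F(s) = (-s**2 + 2*s - 2)*exp(s).
Then F(2) - F(0) = (-2*exp(2)) - (-2) = 2 - 2*exp(2).

2 - 2*exp(2)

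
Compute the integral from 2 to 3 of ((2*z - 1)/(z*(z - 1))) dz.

log(3)

Factor the denominator: z**2 - z = z(z - 1).
Partial fractions: (2*z - 1)/(z*(z - 1)) = 1/z + 1/(z - 1).
An antiderivative is F(z) = log(z) + log(z - 1).
Then F(3) - F(2) = (log(6)) - (log(2)) = log(3).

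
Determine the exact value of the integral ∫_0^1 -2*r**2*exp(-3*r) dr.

-4/27 + 34*exp(-3)/27

Integrate by parts twice (u = r^2, dv = -2*exp(-3*r) dr).
An antiderivative is F(r) = (18*r**2 + 12*r + 4)*exp(-3*r)/27.
Then F(1) - F(0) = (34*exp(-3)/27) - (4/27) = -4/27 + 34*exp(-3)/27.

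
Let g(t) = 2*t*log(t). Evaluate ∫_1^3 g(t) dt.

Integrate by parts once (u = ln t, dv = 2*t dt).
An antiderivative is F(t) = t**2*(2*log(t) - 1)/2.
Then F(3) - F(1) = (-9/2 + 9*log(3)) - (-1/2) = -4 + 9*log(3).

-4 + 9*log(3)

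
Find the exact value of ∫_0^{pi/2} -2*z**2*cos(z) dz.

4 - pi**2/2

Integrate by parts twice (u = z^2, dv = -2*cos(z) dz).
An antiderivative is F(z) = -2*z**2*sin(z) - 4*z*cos(z) + 4*sin(z).
Then F(pi/2) - F(0) = (4 - pi**2/2) - (0) = 4 - pi**2/2.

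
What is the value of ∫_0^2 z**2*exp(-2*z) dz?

Integrate by parts twice (u = z^2, dv = exp(-2*z) dz).
An antiderivative is F(z) = (-2*z**2 - 2*z - 1)*exp(-2*z)/4.
Then F(2) - F(0) = (-13*exp(-4)/4) - (-1/4) = (-13 + exp(4))*exp(-4)/4.

(-13 + exp(4))*exp(-4)/4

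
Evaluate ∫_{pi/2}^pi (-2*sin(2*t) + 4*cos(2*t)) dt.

An antiderivative is F(t) = 2*sin(2*t) + cos(2*t).
Then F(pi) - F(pi/2) = (1) - (-1) = 2.

2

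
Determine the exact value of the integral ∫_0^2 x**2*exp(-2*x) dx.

Integrate by parts twice (u = x^2, dv = exp(-2*x) dx).
An antiderivative is F(x) = (-2*x**2 - 2*x - 1)*exp(-2*x)/4.
Then F(2) - F(0) = (-13*exp(-4)/4) - (-1/4) = (-13 + exp(4))*exp(-4)/4.

(-13 + exp(4))*exp(-4)/4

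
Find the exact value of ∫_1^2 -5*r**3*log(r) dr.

Integrate by parts once (u = ln r, dv = -5*r**3 dr).
An antiderivative is F(r) = -5*r**4*(4*log(r) - 1)/16.
Then F(2) - F(1) = (5 - 20*log(2)) - (5/16) = 75/16 - 20*log(2).

75/16 - 20*log(2)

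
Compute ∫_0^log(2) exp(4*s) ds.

15/4

Let u = exp(s), so du = exp(s) ds. When s = 0, u = 1; when s = log(2), u = 2.
The integral becomes ∫ u**3 du from 1 to 2, with antiderivative u**4/4.
Back in s: F(s) = exp(4*s)/4.
Then F(log(2)) - F(0) = (4) - (1/4) = 15/4.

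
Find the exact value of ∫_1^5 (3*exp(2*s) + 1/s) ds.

An antiderivative is F(s) = 3*exp(2*s)/2 + log(s).
Then F(5) - F(1) = (log(5) + 3*exp(10)/2) - (3*exp(2)/2) = -3*exp(2)/2 + log(5) + 3*exp(10)/2.

-3*exp(2)/2 + log(5) + 3*exp(10)/2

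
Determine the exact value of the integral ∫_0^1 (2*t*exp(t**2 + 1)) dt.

Let u = t**2 + 1, so du = 2*t dt. When t = 0, u = 1; when t = 1, u = 2.
The integral becomes ∫ exp(u) du from 1 to 2, with antiderivative exp(u).
Back in t: F(t) = exp(t**2 + 1).
Then F(1) - F(0) = (exp(2)) - (exp(1)) = -exp(1) + exp(2).

-exp(1) + exp(2)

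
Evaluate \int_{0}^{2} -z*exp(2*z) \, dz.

Integrate by parts once (u = z, dv = -exp(2*z) dz).
An antiderivative is F(z) = (-2*z + 1)*exp(2*z)/4.
Then F(2) - F(0) = (-3*exp(4)/4) - (1/4) = -3*exp(4)/4 - 1/4.

-3*exp(4)/4 - 1/4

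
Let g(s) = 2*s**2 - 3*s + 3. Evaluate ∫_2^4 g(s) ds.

By the power rule, an antiderivative is F(s) = 2*s**3/3 - 3*s**2/2 + 3*s.
Then F(4) - F(2) = (92/3) - (16/3) = 76/3.

76/3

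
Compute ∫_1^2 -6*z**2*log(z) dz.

Integrate by parts once (u = ln z, dv = -6*z**2 dz).
An antiderivative is F(z) = -2*z**3*(3*log(z) - 1)/3.
Then F(2) - F(1) = (16/3 - 16*log(2)) - (2/3) = 14/3 - 16*log(2).

14/3 - 16*log(2)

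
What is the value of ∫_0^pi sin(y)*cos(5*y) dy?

Use the identity sin(y)cos(5*y) = [sin(6*y) + sin(-4*y)]/2.
An antiderivative is F(y) = cos(4*y)/8 - cos(6*y)/12.
Then F(pi) - F(0) = (1/24) - (1/24) = 0.

0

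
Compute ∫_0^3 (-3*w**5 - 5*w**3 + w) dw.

By the power rule, an antiderivative is F(w) = -w**6/2 - 5*w**4/4 + w**2/2.
Then F(3) - F(0) = (-1845/4) - (0) = -1845/4.

-1845/4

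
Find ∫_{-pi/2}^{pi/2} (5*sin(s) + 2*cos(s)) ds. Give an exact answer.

An antiderivative is F(s) = 2*sin(s) - 5*cos(s).
Then F(pi/2) - F(-pi/2) = (2) - (-2) = 4.

4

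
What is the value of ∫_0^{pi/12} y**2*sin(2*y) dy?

Integrate by parts twice (u = y^2, dv = sin(2*y) dy).
An antiderivative is F(y) = -y**2*cos(2*y)/2 + y*sin(2*y)/2 + cos(2*y)/4.
Then F(pi/12) - F(0) = (-sqrt(3)*pi**2/576 + pi/48 + sqrt(3)/8) - (1/4) = -1/4 - sqrt(3)*pi**2/576 + pi/48 + sqrt(3)/8.

-1/4 - sqrt(3)*pi**2/576 + pi/48 + sqrt(3)/8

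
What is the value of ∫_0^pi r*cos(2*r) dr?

Integrate by parts once (u = r, dv = cos(2*r) dr).
An antiderivative is F(r) = r*sin(2*r)/2 + cos(2*r)/4.
Then F(pi) - F(0) = (1/4) - (1/4) = 0.

0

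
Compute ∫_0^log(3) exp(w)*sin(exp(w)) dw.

Let u = exp(w), so du = exp(w) dw. When w = 0, u = 1; when w = log(3), u = 3.
The integral becomes ∫ sin(u) du from 1 to 3, with antiderivative -cos(u).
Back in w: F(w) = -cos(exp(w)).
Then F(log(3)) - F(0) = (-cos(3)) - (-cos(1)) = cos(1) - cos(3).

cos(1) - cos(3)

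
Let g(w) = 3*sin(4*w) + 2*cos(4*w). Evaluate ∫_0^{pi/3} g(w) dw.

An antiderivative is F(w) = sin(4*w)/2 - 3*cos(4*w)/4.
Then F(pi/3) - F(0) = (3/8 - sqrt(3)/4) - (-3/4) = 9/8 - sqrt(3)/4.

9/8 - sqrt(3)/4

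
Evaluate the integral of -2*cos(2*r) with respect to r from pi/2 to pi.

0

An antiderivative is F(r) = -sin(2*r).
Then F(pi) - F(pi/2) = (0) - (0) = 0.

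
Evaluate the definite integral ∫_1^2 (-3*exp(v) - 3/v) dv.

An antiderivative is F(v) = -3*exp(v) - 3*log(v).
Then F(2) - F(1) = (-3*exp(2) - 3*log(2)) - (-3*exp(1)) = -3*exp(2) - 3*log(2) + 3*exp(1).

-3*exp(2) - 3*log(2) + 3*exp(1)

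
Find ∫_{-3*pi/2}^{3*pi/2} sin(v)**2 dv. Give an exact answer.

3*pi/2

Use the identity sin^2(v) = (1 - cos(2*v))/2.
An antiderivative is F(v) = v/2 - sin(2*v)/4.
Then F(3*pi/2) - F(-3*pi/2) = (3*pi/4) - (-3*pi/4) = 3*pi/2.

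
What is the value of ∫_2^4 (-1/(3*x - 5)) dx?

An antiderivative is F(x) = -log(3*x - 5)/3.
Then F(4) - F(2) = (-log(7)/3) - (0) = -log(7)/3.

-log(7)/3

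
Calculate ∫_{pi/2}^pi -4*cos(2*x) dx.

An antiderivative is F(x) = -2*sin(2*x).
Then F(pi) - F(pi/2) = (0) - (0) = 0.

0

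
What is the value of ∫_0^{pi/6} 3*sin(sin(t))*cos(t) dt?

Let u = sin(t), so du = cos(t) dt. When t = 0, u = 0; when t = pi/6, u = 1/2.
The integral becomes 3·∫ sin(u) du from 0 to 1/2, with antiderivative -3*cos(u).
Back in t: F(t) = -3*cos(sin(t)).
Then F(pi/6) - F(0) = (-3*cos(1/2)) - (-3) = 3 - 3*cos(1/2).

3 - 3*cos(1/2)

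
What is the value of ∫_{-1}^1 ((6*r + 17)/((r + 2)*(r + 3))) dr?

Factor the denominator: r**2 + 5*r + 6 = (r + 3)(r + 2).
Partial fractions: (6*r + 17)/((r + 2)*(r + 3)) = 1/(r + 3) + 5/(r + 2).
An antiderivative is F(r) = 5*log(r + 2) + log(r + 3).
Then F(1) - F(-1) = (2*log(2) + 5*log(3)) - (log(2)) = log(2) + 5*log(3).

log(2) + 5*log(3)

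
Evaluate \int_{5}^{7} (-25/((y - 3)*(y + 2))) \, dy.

Factor the denominator: y**2 - y - 6 = (y + 2)(y - 3).
Partial fractions: -25/((y - 3)*(y + 2)) = 5/(y + 2) - 5/(y - 3).
An antiderivative is F(y) = -5*log(y - 3) + 5*log(y + 2).
Then F(7) - F(5) = (-10*log(2) + 10*log(3)) - (-5*log(2) + 5*log(7)) = -5*log(7) - 5*log(2) + 10*log(3).

-5*log(7) - 5*log(2) + 10*log(3)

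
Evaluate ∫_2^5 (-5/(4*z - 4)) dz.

-5*log(2)/2

An antiderivative is F(z) = -5*log(4*z - 4)/4.
Then F(5) - F(2) = (-log(32)) - (-5*log(2)/2) = -5*log(2)/2.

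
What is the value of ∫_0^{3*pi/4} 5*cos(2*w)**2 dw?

Use the identity cos^2(2*w) = (1 + cos(4*w))/2.
An antiderivative is F(w) = 5*w/2 + 5*sin(4*w)/8.
Then F(3*pi/4) - F(0) = (15*pi/8) - (0) = 15*pi/8.

15*pi/8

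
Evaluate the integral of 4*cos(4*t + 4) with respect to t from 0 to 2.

Let u = 4*t + 4, so du = 4 dt. When t = 0, u = 4; when t = 2, u = 12.
The integral becomes ∫ cos(u) du from 4 to 12, with antiderivative sin(u).
Back in t: F(t) = sin(4*t + 4).
Then F(2) - F(0) = (sin(12)) - (sin(4)) = sin(12) - sin(4).

sin(12) - sin(4)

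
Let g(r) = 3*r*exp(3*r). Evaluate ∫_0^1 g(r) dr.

1/3 + 2*exp(3)/3

Integrate by parts once (u = r, dv = 3*exp(3*r) dr).
An antiderivative is F(r) = (3*r - 1)*exp(3*r)/3.
Then F(1) - F(0) = (2*exp(3)/3) - (-1/3) = 1/3 + 2*exp(3)/3.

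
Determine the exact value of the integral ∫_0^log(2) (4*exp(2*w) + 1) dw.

An antiderivative is F(w) = 2*exp(2*w) + w.
Then F(log(2)) - F(0) = (log(2) + 8) - (2) = log(2) + 6.

log(2) + 6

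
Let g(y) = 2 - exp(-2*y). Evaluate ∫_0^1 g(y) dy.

exp(-2)/2 + 3/2

An antiderivative is F(y) = 2*y + exp(-2*y)/2.
Then F(1) - F(0) = (exp(-2)/2 + 2) - (1/2) = exp(-2)/2 + 3/2.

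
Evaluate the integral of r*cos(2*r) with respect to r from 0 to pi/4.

-1/4 + pi/8

Integrate by parts once (u = r, dv = cos(2*r) dr).
An antiderivative is F(r) = r*sin(2*r)/2 + cos(2*r)/4.
Then F(pi/4) - F(0) = (pi/8) - (1/4) = -1/4 + pi/8.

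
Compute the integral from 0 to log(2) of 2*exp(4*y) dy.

15/2

Let u = exp(y), so du = exp(y) dy. When y = 0, u = 1; when y = log(2), u = 2.
The integral becomes 2·∫ u**3 du from 1 to 2, with antiderivative u**4/2.
Back in y: F(y) = exp(4*y)/2.
Then F(log(2)) - F(0) = (8) - (1/2) = 15/2.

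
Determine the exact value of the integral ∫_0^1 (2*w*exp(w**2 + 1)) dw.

-exp(1) + exp(2)

Let u = w**2 + 1, so du = 2*w dw. When w = 0, u = 1; when w = 1, u = 2.
The integral becomes ∫ exp(u) du from 1 to 2, with antiderivative exp(u).
Back in w: F(w) = exp(w**2 + 1).
Then F(1) - F(0) = (exp(2)) - (exp(1)) = -exp(1) + exp(2).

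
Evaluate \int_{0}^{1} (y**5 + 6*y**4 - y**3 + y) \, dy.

97/60

By the power rule, an antiderivative is F(y) = y**6/6 + 6*y**5/5 - y**4/4 + y**2/2.
Then F(1) - F(0) = (97/60) - (0) = 97/60.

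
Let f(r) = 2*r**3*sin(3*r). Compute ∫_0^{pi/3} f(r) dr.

Integrate by parts 3 times (u = r^3, dv = 2*sin(3*r) dr).
An antiderivative is F(r) = -2*r**3*cos(3*r)/3 + 2*r**2*sin(3*r)/3 + 4*r*cos(3*r)/9 - 4*sin(3*r)/27.
Then F(pi/3) - F(0) = (2*pi*(-6 + pi**2)/81) - (0) = 2*pi*(-6 + pi**2)/81.

2*pi*(-6 + pi**2)/81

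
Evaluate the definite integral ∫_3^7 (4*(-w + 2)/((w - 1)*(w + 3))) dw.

Factor the denominator: w**2 + 2*w - 3 = (w + 3)(w - 1).
Partial fractions: 4*(-w + 2)/((w - 1)*(w + 3)) = -5/(w + 3) + 1/(w - 1).
An antiderivative is F(w) = log(w - 1) - 5*log(w + 3).
Then F(7) - F(3) = (-5*log(5) - 4*log(2) + log(3)) - (-5*log(3) - 4*log(2)) = -5*log(5) + 6*log(3).

-5*log(5) + 6*log(3)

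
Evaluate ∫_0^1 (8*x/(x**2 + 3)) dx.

Let u = x**2 + 3, so du = 2*x dx. When x = 0, u = 3; when x = 1, u = 4.
The integral becomes 4·∫ 1/u du from 3 to 4, with antiderivative 4*log(u).
Back in x: F(x) = 4*log(x**2 + 3).
Then F(1) - F(0) = (8*log(2)) - (log(81)) = -4*log(3) + 8*log(2).

-4*log(3) + 8*log(2)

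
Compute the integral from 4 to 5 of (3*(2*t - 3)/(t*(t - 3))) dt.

-3*log(2) + 3*log(5)

Factor the denominator: t**2 - 3*t = t(t - 3).
Partial fractions: 3*(2*t - 3)/(t*(t - 3)) = 3/t + 3/(t - 3).
An antiderivative is F(t) = 3*log(t) + 3*log(t - 3).
Then F(5) - F(4) = (3*log(2) + 3*log(5)) - (log(64)) = -3*log(2) + 3*log(5).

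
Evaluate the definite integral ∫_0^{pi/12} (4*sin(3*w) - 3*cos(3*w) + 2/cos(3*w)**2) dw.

2 - 7*sqrt(2)/6

An antiderivative is F(w) = -sin(3*w) - 4*cos(3*w)/3 + 2*tan(3*w)/3.
Then F(pi/12) - F(0) = (2/3 - 7*sqrt(2)/6) - (-4/3) = 2 - 7*sqrt(2)/6.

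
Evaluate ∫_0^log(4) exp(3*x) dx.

Let u = exp(x), so du = exp(x) dx. When x = 0, u = 1; when x = log(4), u = 4.
The integral becomes ∫ u**2 du from 1 to 4, with antiderivative u**3/3.
Back in x: F(x) = exp(3*x)/3.
Then F(log(4)) - F(0) = (64/3) - (1/3) = 21.

21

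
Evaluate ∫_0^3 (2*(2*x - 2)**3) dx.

Let u = 2*x - 2, so du = 2 dx. When x = 0, u = -2; when x = 3, u = 4.
The integral becomes ∫ u**3 du from -2 to 4, with antiderivative u**4/4.
Back in x: F(x) = (2*x - 2)**4/4.
Then F(3) - F(0) = (64) - (4) = 60.

60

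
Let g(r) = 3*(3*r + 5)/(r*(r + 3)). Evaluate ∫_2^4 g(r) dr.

Factor the denominator: r**2 + 3*r = (r + 3)r.
Partial fractions: 3*(3*r + 5)/(r*(r + 3)) = 4/(r + 3) + 5/r.
An antiderivative is F(r) = 5*log(r) + 4*log(r + 3).
Then F(4) - F(2) = (10*log(2) + 4*log(7)) - (5*log(2) + 4*log(5)) = -4*log(5) + 5*log(2) + 4*log(7).

-4*log(5) + 5*log(2) + 4*log(7)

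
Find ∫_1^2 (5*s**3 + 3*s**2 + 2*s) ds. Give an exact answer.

115/4

By the power rule, an antiderivative is F(s) = 5*s**4/4 + s**3 + s**2.
Then F(2) - F(1) = (32) - (13/4) = 115/4.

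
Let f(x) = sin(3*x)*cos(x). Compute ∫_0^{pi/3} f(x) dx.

9/16

Use the identity sin(3*x)cos(x) = [sin(4*x) + sin(2*x)]/2.
An antiderivative is F(x) = -cos(2*x)/4 - cos(4*x)/8.
Then F(pi/3) - F(0) = (3/16) - (-3/8) = 9/16.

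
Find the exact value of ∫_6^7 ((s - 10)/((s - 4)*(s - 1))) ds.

-3*log(5) + log(3) + 5*log(2)

Factor the denominator: s**2 - 5*s + 4 = (s - 1)(s - 4).
Partial fractions: (s - 10)/((s - 4)*(s - 1)) = 3/(s - 1) - 2/(s - 4).
An antiderivative is F(s) = -2*log(s - 4) + 3*log(s - 1).
Then F(7) - F(6) = (log(24)) - (-2*log(2) + 3*log(5)) = -3*log(5) + log(3) + 5*log(2).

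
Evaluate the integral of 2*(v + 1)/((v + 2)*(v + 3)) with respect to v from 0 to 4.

Factor the denominator: v**2 + 5*v + 6 = (v + 3)(v + 2).
Partial fractions: 2*(v + 1)/((v + 2)*(v + 3)) = 4/(v + 3) - 2/(v + 2).
An antiderivative is F(v) = -2*log(v + 2) + 4*log(v + 3).
Then F(4) - F(0) = (-2*log(3) - 2*log(2) + 4*log(7)) - (log(81/4)) = -6*log(3) + 4*log(7).

-6*log(3) + 4*log(7)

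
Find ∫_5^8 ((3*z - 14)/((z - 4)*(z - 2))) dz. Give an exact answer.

log(4)

Factor the denominator: z**2 - 6*z + 8 = (z - 2)(z - 4).
Partial fractions: (3*z - 14)/((z - 4)*(z - 2)) = 4/(z - 2) - 1/(z - 4).
An antiderivative is F(z) = -log(z - 4) + 4*log(z - 2).
Then F(8) - F(5) = (2*log(2) + 4*log(3)) - (log(81)) = log(4).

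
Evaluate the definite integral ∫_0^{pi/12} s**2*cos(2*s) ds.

Integrate by parts twice (u = s^2, dv = cos(2*s) ds).
An antiderivative is F(s) = s**2*sin(2*s)/2 + s*cos(2*s)/2 - sin(2*s)/4.
Then F(pi/12) - F(0) = (-1/8 + pi**2/576 + sqrt(3)*pi/48) - (0) = -1/8 + pi**2/576 + sqrt(3)*pi/48.

-1/8 + pi**2/576 + sqrt(3)*pi/48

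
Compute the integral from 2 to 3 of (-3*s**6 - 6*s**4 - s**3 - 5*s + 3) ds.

By the power rule, an antiderivative is F(s) = -3*s**7/7 - 6*s**5/5 - s**4/4 - 5*s**2/2 + 3*s.
Then F(3) - F(2) = (-176769/140) - (-3544/35) = -162593/140.

-162593/140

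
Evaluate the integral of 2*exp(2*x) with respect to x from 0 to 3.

Let u = 2*x, so du = 2 dx. When x = 0, u = 0; when x = 3, u = 6.
The integral becomes ∫ exp(u) du from 0 to 6, with antiderivative exp(u).
Back in x: F(x) = exp(2*x).
Then F(3) - F(0) = (exp(6)) - (1) = -1 + exp(6).

-1 + exp(6)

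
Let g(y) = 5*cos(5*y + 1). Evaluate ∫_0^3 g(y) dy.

Let u = 5*y + 1, so du = 5 dy. When y = 0, u = 1; when y = 3, u = 16.
The integral becomes ∫ cos(u) du from 1 to 16, with antiderivative sin(u).
Back in y: F(y) = sin(5*y + 1).
Then F(3) - F(0) = (sin(16)) - (sin(1)) = -sin(1) + sin(16).

-sin(1) + sin(16)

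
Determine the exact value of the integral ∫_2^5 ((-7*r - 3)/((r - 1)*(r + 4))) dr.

Factor the denominator: r**2 + 3*r - 4 = (r + 4)(r - 1).
Partial fractions: (-7*r - 3)/((r - 1)*(r + 4)) = -5/(r + 4) - 2/(r - 1).
An antiderivative is F(r) = -2*log(r - 1) - 5*log(r + 4).
Then F(5) - F(2) = (-10*log(3) - 4*log(2)) - (-5*log(3) - 5*log(2)) = -5*log(3) + log(2).

-5*log(3) + log(2)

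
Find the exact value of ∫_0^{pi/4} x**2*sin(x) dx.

-2 - sqrt(2)*pi**2/32 + sqrt(2)*pi/4 + sqrt(2)

Integrate by parts twice (u = x^2, dv = sin(x) dx).
An antiderivative is F(x) = -x**2*cos(x) + 2*x*sin(x) + 2*cos(x).
Then F(pi/4) - F(0) = (sqrt(2)*(-pi**2 + 8*pi + 32)/32) - (2) = -2 - sqrt(2)*pi**2/32 + sqrt(2)*pi/4 + sqrt(2).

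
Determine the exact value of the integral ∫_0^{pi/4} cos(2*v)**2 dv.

pi/8

Use the identity cos^2(2*v) = (1 + cos(4*v))/2.
An antiderivative is F(v) = v/2 + sin(4*v)/8.
Then F(pi/4) - F(0) = (pi/8) - (0) = pi/8.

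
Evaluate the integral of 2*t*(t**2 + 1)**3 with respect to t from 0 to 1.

15/4

Let u = t**2 + 1, so du = 2*t dt. When t = 0, u = 1; when t = 1, u = 2.
The integral becomes ∫ u**3 du from 1 to 2, with antiderivative u**4/4.
Back in t: F(t) = (t**2 + 1)**4/4.
Then F(1) - F(0) = (4) - (1/4) = 15/4.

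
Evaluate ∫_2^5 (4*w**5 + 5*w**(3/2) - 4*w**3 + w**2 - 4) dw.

By the power rule, an antiderivative is F(w) = 2*w**6/3 + 2*w**(5/2) - w**4 + w**3/3 - 4*w.
Then F(5) - F(2) = (50*sqrt(5) + 29440/3) - (8*sqrt(2) + 64/3) = -8*sqrt(2) + 50*sqrt(5) + 9792.

-8*sqrt(2) + 50*sqrt(5) + 9792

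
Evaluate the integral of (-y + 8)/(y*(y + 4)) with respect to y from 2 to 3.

Factor the denominator: y**2 + 4*y = (y + 4)y.
Partial fractions: (-y + 8)/(y*(y + 4)) = -3/(y + 4) + 2/y.
An antiderivative is F(y) = 2*log(y) - 3*log(y + 4).
Then F(3) - F(2) = (-3*log(7) + 2*log(3)) - (-log(54)) = -3*log(7) + log(2) + 5*log(3).

-3*log(7) + log(2) + 5*log(3)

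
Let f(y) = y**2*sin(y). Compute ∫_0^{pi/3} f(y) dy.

Integrate by parts twice (u = y^2, dv = sin(y) dy).
An antiderivative is F(y) = -y**2*cos(y) + 2*y*sin(y) + 2*cos(y).
Then F(pi/3) - F(0) = (-pi**2/18 + 1 + sqrt(3)*pi/3) - (2) = -1 - pi**2/18 + sqrt(3)*pi/3.

-1 - pi**2/18 + sqrt(3)*pi/3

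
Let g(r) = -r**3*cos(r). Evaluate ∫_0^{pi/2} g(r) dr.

-6 - pi**3/8 + 3*pi

Integrate by parts 3 times (u = r^3, dv = -cos(r) dr).
An antiderivative is F(r) = -r**3*sin(r) - 3*r**2*cos(r) + 6*r*sin(r) + 6*cos(r).
Then F(pi/2) - F(0) = (pi*(24 - pi**2)/8) - (6) = -6 - pi**3/8 + 3*pi.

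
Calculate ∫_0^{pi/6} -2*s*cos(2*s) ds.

Integrate by parts once (u = s, dv = -2*cos(2*s) ds).
An antiderivative is F(s) = -s*sin(2*s) - cos(2*s)/2.
Then F(pi/6) - F(0) = (-sqrt(3)*pi/12 - 1/4) - (-1/2) = -sqrt(3)*pi/12 + 1/4.

-sqrt(3)*pi/12 + 1/4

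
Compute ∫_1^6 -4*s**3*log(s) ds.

-1296*log(3) - 1296*log(2) + 1295/4

Integrate by parts once (u = ln s, dv = -4*s**3 ds).
An antiderivative is F(s) = -s**4*(4*log(s) - 1)/4.
Then F(6) - F(1) = (-1296*log(3) - 1296*log(2) + 324) - (1/4) = -1296*log(3) - 1296*log(2) + 1295/4.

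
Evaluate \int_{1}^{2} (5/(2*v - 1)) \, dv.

An antiderivative is F(v) = 5*log(2*v - 1)/2.
Then F(2) - F(1) = (5*log(3)/2) - (0) = 5*log(3)/2.

5*log(3)/2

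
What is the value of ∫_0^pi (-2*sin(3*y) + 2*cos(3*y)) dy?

An antiderivative is F(y) = 2*sin(3*y)/3 + 2*cos(3*y)/3.
Then F(pi) - F(0) = (-2/3) - (2/3) = -4/3.

-4/3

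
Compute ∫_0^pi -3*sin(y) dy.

-6

An antiderivative is F(y) = 3*cos(y).
Then F(pi) - F(0) = (-3) - (3) = -6.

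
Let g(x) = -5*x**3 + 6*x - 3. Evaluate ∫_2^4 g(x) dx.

-270

By the power rule, an antiderivative is F(x) = -5*x**4/4 + 3*x**2 - 3*x.
Then F(4) - F(2) = (-284) - (-14) = -270.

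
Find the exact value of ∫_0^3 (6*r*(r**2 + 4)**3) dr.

84915/4

Let u = r**2 + 4, so du = 2*r dr. When r = 0, u = 4; when r = 3, u = 13.
The integral becomes 3·∫ u**3 du from 4 to 13, with antiderivative 3*u**4/4.
Back in r: F(r) = 3*(r**2 + 4)**4/4.
Then F(3) - F(0) = (85683/4) - (192) = 84915/4.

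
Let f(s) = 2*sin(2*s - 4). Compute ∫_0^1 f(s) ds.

cos(4) - cos(2)

Let u = 2*s - 4, so du = 2 ds. When s = 0, u = -4; when s = 1, u = -2.
The integral becomes ∫ sin(u) du from -4 to -2, with antiderivative -cos(u).
Back in s: F(s) = -cos(2*s - 4).
Then F(1) - F(0) = (-cos(2)) - (-cos(4)) = cos(4) - cos(2).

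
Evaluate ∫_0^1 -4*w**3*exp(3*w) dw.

-16*exp(3)/27 - 8/27

Integrate by parts 3 times (u = w^3, dv = -4*exp(3*w) dw).
An antiderivative is F(w) = (-36*w**3 + 36*w**2 - 24*w + 8)*exp(3*w)/27.
Then F(1) - F(0) = (-16*exp(3)/27) - (8/27) = -16*exp(3)/27 - 8/27.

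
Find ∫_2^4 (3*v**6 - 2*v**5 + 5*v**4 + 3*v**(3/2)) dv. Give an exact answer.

232864/35 - 24*sqrt(2)/5

By the power rule, an antiderivative is F(v) = 3*v**7/7 - v**6/3 + 6*v**(5/2)/5 + v**5.
Then F(4) - F(2) = (705472/105) - (24*sqrt(2)/5 + 1376/21) = 232864/35 - 24*sqrt(2)/5.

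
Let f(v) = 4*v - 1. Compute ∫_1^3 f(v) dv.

By the power rule, an antiderivative is F(v) = 2*v**2 - v.
Then F(3) - F(1) = (15) - (1) = 14.

14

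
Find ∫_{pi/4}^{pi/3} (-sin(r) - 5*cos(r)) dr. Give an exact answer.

-5*sqrt(3)/2 + 1/2 + 2*sqrt(2)

An antiderivative is F(r) = -5*sin(r) + cos(r).
Then F(pi/3) - F(pi/4) = (1/2 - 5*sqrt(3)/2) - (-2*sqrt(2)) = -5*sqrt(3)/2 + 1/2 + 2*sqrt(2).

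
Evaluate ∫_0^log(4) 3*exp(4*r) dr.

Let u = exp(r), so du = exp(r) dr. When r = 0, u = 1; when r = log(4), u = 4.
The integral becomes 3·∫ u**3 du from 1 to 4, with antiderivative 3*u**4/4.
Back in r: F(r) = 3*exp(4*r)/4.
Then F(log(4)) - F(0) = (192) - (3/4) = 765/4.

765/4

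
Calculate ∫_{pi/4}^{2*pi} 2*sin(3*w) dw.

An antiderivative is F(w) = -2*cos(3*w)/3.
Then F(2*pi) - F(pi/4) = (-2/3) - (sqrt(2)/3) = -2/3 - sqrt(2)/3.

-2/3 - sqrt(2)/3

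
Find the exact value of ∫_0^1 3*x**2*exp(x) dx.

-6 + 3*E

Integrate by parts twice (u = x^2, dv = 3*exp(x) dx).
An antiderivative is F(x) = (3*x**2 - 6*x + 6)*exp(x).
Then F(1) - F(0) = (3*E) - (6) = -6 + 3*E.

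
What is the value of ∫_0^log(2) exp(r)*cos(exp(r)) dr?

-sin(1) + sin(2)

Let u = exp(r), so du = exp(r) dr. When r = 0, u = 1; when r = log(2), u = 2.
The integral becomes ∫ cos(u) du from 1 to 2, with antiderivative sin(u).
Back in r: F(r) = sin(exp(r)).
Then F(log(2)) - F(0) = (sin(2)) - (sin(1)) = -sin(1) + sin(2).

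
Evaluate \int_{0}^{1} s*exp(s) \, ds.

Integrate by parts once (u = s, dv = exp(s) ds).
An antiderivative is F(s) = (s - 1)*exp(s).
Then F(1) - F(0) = (0) - (-1) = 1.

1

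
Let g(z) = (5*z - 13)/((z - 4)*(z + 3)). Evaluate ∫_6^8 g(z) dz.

-8*log(3) + log(2) + 4*log(11)

Factor the denominator: z**2 - z - 12 = (z + 3)(z - 4).
Partial fractions: (5*z - 13)/((z - 4)*(z + 3)) = 4/(z + 3) + 1/(z - 4).
An antiderivative is F(z) = log(z - 4) + 4*log(z + 3).
Then F(8) - F(6) = (2*log(2) + 4*log(11)) - (log(2) + 8*log(3)) = -8*log(3) + log(2) + 4*log(11).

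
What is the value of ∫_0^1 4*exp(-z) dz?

An antiderivative is F(z) = -4*exp(-z).
Then F(1) - F(0) = (-4*exp(-1)) - (-4) = 4 - 4*exp(-1).

4 - 4*exp(-1)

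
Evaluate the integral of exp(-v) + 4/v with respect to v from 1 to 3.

-exp(-3) + exp(-1) + 4*log(3)

An antiderivative is F(v) = 4*log(v) - exp(-v).
Then F(3) - F(1) = (-exp(-3) + 4*log(3)) - (-exp(-1)) = -exp(-3) + exp(-1) + 4*log(3).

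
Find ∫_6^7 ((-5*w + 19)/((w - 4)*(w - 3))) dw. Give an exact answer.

Factor the denominator: w**2 - 7*w + 12 = (w - 3)(w - 4).
Partial fractions: (-5*w + 19)/((w - 4)*(w - 3)) = -4/(w - 3) - 1/(w - 4).
An antiderivative is F(w) = -log(w - 4) - 4*log(w - 3).
Then F(7) - F(6) = (-8*log(2) - log(3)) - (-4*log(3) - log(2)) = -7*log(2) + 3*log(3).

-7*log(2) + 3*log(3)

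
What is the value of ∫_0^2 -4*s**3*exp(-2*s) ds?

Integrate by parts 3 times (u = s^3, dv = -4*exp(-2*s) ds).
An antiderivative is F(s) = (4*s**3 + 6*s**2 + 6*s + 3)*exp(-2*s)/2.
Then F(2) - F(0) = (71*exp(-4)/2) - (3/2) = -3/2 + 71*exp(-4)/2.

-3/2 + 71*exp(-4)/2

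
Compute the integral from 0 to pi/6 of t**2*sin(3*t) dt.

-2/27 + pi/27

Integrate by parts twice (u = t^2, dv = sin(3*t) dt).
An antiderivative is F(t) = -t**2*cos(3*t)/3 + 2*t*sin(3*t)/9 + 2*cos(3*t)/27.
Then F(pi/6) - F(0) = (pi/27) - (2/27) = -2/27 + pi/27.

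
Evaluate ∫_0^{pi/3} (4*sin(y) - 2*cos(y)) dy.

An antiderivative is F(y) = -2*sin(y) - 4*cos(y).
Then F(pi/3) - F(0) = (-2 - sqrt(3)) - (-4) = 2 - sqrt(3).

2 - sqrt(3)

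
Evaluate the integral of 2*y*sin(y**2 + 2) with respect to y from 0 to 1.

cos(2) - cos(3)

Let u = y**2 + 2, so du = 2*y dy. When y = 0, u = 2; when y = 1, u = 3.
The integral becomes ∫ sin(u) du from 2 to 3, with antiderivative -cos(u).
Back in y: F(y) = -cos(y**2 + 2).
Then F(1) - F(0) = (-cos(3)) - (-cos(2)) = cos(2) - cos(3).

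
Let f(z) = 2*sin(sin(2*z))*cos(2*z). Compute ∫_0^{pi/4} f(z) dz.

Let u = sin(2*z), so du = 2*cos(2*z) dz. When z = 0, u = 0; when z = pi/4, u = 1.
The integral becomes ∫ sin(u) du from 0 to 1, with antiderivative -cos(u).
Back in z: F(z) = -cos(sin(2*z)).
Then F(pi/4) - F(0) = (-cos(1)) - (-1) = 1 - cos(1).

1 - cos(1)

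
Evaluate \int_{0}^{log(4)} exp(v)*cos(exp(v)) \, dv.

Let u = exp(v), so du = exp(v) dv. When v = 0, u = 1; when v = log(4), u = 4.
The integral becomes ∫ cos(u) du from 1 to 4, with antiderivative sin(u).
Back in v: F(v) = sin(exp(v)).
Then F(log(4)) - F(0) = (sin(4)) - (sin(1)) = -sin(1) + sin(4).

-sin(1) + sin(4)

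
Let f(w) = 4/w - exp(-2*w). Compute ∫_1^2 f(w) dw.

(-exp(2) + 1 + 8*exp(4)*log(2))*exp(-4)/2

An antiderivative is F(w) = 4*log(w) + exp(-2*w)/2.
Then F(2) - F(1) = (exp(-4)/2 + 4*log(2)) - (exp(-2)/2) = (-exp(2) + 1 + 8*exp(4)*log(2))*exp(-4)/2.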